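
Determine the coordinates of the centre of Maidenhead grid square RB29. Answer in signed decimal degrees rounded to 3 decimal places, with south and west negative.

-70.500, 165.000

Field R=17, B=1: +17·20° lon, +1·10° lat → SW at lon 160°, lat -80°.
Square 2, 9: +2·2° lon, +9·1° lat → SW at lon 164°, lat -71°.
Cell spans 2° lon × 1° lat. Centre is SW corner plus half of each.
latitude -70.500, longitude 165.000.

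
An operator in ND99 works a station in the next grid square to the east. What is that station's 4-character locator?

OD09

Longitude square 9; +1 → 10, wraps to 0, carry into field.
Longitude field N = 13; +1 → 14 = O.
The latitude characters are unchanged.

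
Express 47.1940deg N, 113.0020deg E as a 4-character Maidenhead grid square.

ON67

Shift to the Maidenhead origin (180°W, 90°S): lon 293.00, lat 137.19.
Field: 293.00/20 → 14 → O, 137.19/10 → 13 → N; chars ON.
Square: 13.00/2 → 6, 7.19/1 → 7; chars 67.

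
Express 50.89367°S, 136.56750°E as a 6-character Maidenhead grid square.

Add 180° to longitude and 90° to latitude: 316.5675, 39.1063.
Field (20°×10°, letters A–R): lon ⌊316.5675/20⌋ = 15 → P; lat ⌊39.1063/10⌋ = 3 → D.
Square (2°×1°, digits 0–9): lon ⌊16.5675/2⌋ = 8; lat ⌊9.1063/1⌋ = 9.
Subsquare (5′×2.5′, letters a–x): lon ⌊0.5675/0.0833333⌋ = 6 → g; lat ⌊0.1063/0.0416667⌋ = 2 → c.

PD89gc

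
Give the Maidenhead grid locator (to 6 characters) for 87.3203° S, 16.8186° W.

Add 180° to longitude and 90° to latitude: 163.1814, 2.6797.
Field (20°×10°, letters A–R): 163.1814/20 → 8 → I, 2.6797/10 → 0 → A; chars IA.
Square (2°×1°, digits 0–9): 3.1814/2 → 1, 2.6797/1 → 2; chars 12.
Subsquare (5′×2.5′, letters a–x): 1.1814/0.0833333 → 14 → o, 0.6797/0.0416667 → 16 → q; chars oq.

IA12oq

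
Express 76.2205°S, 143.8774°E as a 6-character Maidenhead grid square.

QB13ws

Add 180° to longitude and 90° to latitude: 323.8774, 13.7795.
Field (20°×10°, letters A–R): 323.8774/20 → 16 → Q, 13.7795/10 → 1 → B; chars QB.
Square (2°×1°, digits 0–9): 3.8774/2 → 1, 3.7795/1 → 3; chars 13.
Subsquare (5′×2.5′, letters a–x): 1.8774/0.0833333 → 22 → w, 0.7795/0.0416667 → 18 → s; chars ws.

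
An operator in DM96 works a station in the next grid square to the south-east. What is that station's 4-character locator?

EM05

Longitude square 9; +1 → 10, wraps to 0, carry into field.
Longitude field D = 3; +1 → 4 = E.
Latitude square 6; −1 → 5.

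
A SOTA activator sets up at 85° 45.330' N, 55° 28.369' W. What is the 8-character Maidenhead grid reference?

GR25gs31

Offset from 180°W / 90°S: lon 124.52718°, lat 175.75550°.
Field (20°×10°, letters A–R): lon ⌊124.52718/20⌋ = 6 → G; lat ⌊175.75550/10⌋ = 17 → R.
Square (2°×1°, digits 0–9): lon ⌊4.52718/2⌋ = 2; lat ⌊5.75550/1⌋ = 5.
Subsquare (5′×2.5′, letters a–x): lon ⌊0.52718/0.0833333⌋ = 6 → g; lat ⌊0.75550/0.0416667⌋ = 18 → s.
Extended square (30″×15″, digits 0–9): lon ⌊0.02718/0.00833333⌋ = 3; lat ⌊0.00550/0.00416667⌋ = 1.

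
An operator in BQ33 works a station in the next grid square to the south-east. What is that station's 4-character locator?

BQ42

Longitude square 3; +1 → 4.
Latitude square 3; −1 → 2.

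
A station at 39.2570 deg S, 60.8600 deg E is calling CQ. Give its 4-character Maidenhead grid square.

Add 180° to longitude and 90° to latitude: 240.86, 50.74.
Field: 240.86/20 → 12 → M, 50.74/10 → 5 → F; chars MF.
Square: 0.86/2 → 0, 0.74/1 → 0; chars 00.

MF00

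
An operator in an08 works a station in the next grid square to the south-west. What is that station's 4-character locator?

RN97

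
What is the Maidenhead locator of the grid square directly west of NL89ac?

NL79xc

Longitude subsquare a = 0; −1 → -1, wraps to 23 = x, carry into square.
Longitude square 8; −1 → 7.
The latitude characters are unchanged.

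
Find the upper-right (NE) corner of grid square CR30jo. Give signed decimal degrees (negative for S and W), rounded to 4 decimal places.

80.6250, -133.1667

Field C=2, R=17: +2·20° lon, +17·10° lat → SW at lon -140°, lat 80°.
Square 3, 0: +3·2° lon, +0·1° lat → SW at lon -134°, lat 80°.
Subsquare j=9, o=14: +9·0.0833333° lon, +14·0.0416667° lat → SW at lon -133.25°, lat 80.5833°.
Cell spans 0.0833333° lon × 0.0416667° lat. NE corner is SW corner plus one full cell.
latitude 80.6250, longitude -133.1667.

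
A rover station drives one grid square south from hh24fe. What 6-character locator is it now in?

Latitude subsquare e = 4; −1 → 3 = d.
The longitude characters are unchanged.

HH24fd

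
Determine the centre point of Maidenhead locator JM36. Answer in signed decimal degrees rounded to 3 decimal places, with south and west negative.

Field J=9, M=12: +9·20° lon, +12·10° lat → SW at lon 0°, lat 30°.
Square 3, 6: +3·2° lon, +6·1° lat → SW at lon 6°, lat 36°.
Cell spans 2° lon × 1° lat. Centre is SW corner plus half of each.
latitude 36.500, longitude 7.000.

36.500, 7.000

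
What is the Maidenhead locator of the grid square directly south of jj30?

JI39

Latitude square 0; −1 → -1, wraps to 9, carry into field.
Latitude field J = 9; −1 → 8 = I.
The longitude characters are unchanged.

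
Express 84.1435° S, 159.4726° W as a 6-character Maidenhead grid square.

BA05gu

Add 180° to longitude and 90° to latitude: 20.5274, 5.8565.
Field: 20.5274/20 → 1 → B, 5.8565/10 → 0 → A; chars BA.
Square: 0.5274/2 → 0, 5.8565/1 → 5; chars 05.
Subsquare: 0.5274/0.0833333 → 6 → g, 0.8565/0.0416667 → 20 → u; chars gu.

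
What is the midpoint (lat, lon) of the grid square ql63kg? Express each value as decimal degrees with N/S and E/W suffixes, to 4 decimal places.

Field Q=16, L=11: +16·20° lon, +11·10° lat → SW at lon 140°, lat 20°.
Square 6, 3: +6·2° lon, +3·1° lat → SW at lon 152°, lat 23°.
Subsquare k=10, g=6: +10·0.0833333° lon, +6·0.0416667° lat → SW at lon 152.833°, lat 23.25°.
Cell spans 0.0833333° lon × 0.0416667° lat. Centre is SW corner plus half of each.
latitude 23.2708° N, longitude 152.8750° E.

23.2708° N, 152.8750° E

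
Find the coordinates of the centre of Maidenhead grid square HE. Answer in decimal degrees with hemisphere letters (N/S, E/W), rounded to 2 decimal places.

Field H=7, E=4: +7·20° lon, +4·10° lat → SW at lon -40°, lat -50°.
Cell spans 20° lon × 10° lat. Centre is SW corner plus half of each.
latitude 45.00° S, longitude 30.00° W.

45.00° S, 30.00° W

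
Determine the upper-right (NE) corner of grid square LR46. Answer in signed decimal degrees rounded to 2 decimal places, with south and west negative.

87.00, 50.00

Field L=11, R=17: +11·20° lon, +17·10° lat → SW at lon 40°, lat 80°.
Square 4, 6: +4·2° lon, +6·1° lat → SW at lon 48°, lat 86°.
Cell spans 2° lon × 1° lat. NE corner is SW corner plus one full cell.
latitude 87.00, longitude 50.00.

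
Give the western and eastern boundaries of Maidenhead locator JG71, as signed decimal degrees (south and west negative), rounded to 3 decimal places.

Field J=9, G=6: +9·20° lon, +6·10° lat → SW at lon 0°, lat -30°.
Square 7, 1: +7·2° lon, +1·1° lat → SW at lon 14°, lat -29°.
Cell spans 2° lon × 1° lat.
west 14.000, east 16.000.

14.000, 16.000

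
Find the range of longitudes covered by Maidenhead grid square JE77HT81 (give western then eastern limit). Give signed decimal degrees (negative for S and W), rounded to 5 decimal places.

Field J=9, E=4: +9·20° lon, +4·10° lat → SW at lon 0°, lat -50°.
Square 7, 7: +7·2° lon, +7·1° lat → SW at lon 14°, lat -43°.
Subsquare h=7, t=19: +7·0.0833333° lon, +19·0.0416667° lat → SW at lon 14.5833°, lat -42.2083°.
Extended square 8, 1: +8·0.00833333° lon, +1·0.00416667° lat → SW at lon 14.65°, lat -42.2042°.
Cell spans 0.00833333° lon × 0.00416667° lat.
west 14.65000, east 14.65833.

14.65000, 14.65833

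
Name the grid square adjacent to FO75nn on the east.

FO75on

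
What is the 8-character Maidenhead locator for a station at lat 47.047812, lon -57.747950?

Add 180° to longitude and 90° to latitude: 122.25205, 137.04781.
Field: 122.25205/20 → 6 → G, 137.04781/10 → 13 → N; chars GN.
Square: 2.25205/2 → 1, 7.04781/1 → 7; chars 17.
Subsquare: 0.25205/0.0833333 → 3 → d, 0.04781/0.0416667 → 1 → b; chars db.
Extended square: 0.00205/0.00833333 → 0, 0.00615/0.00416667 → 1; chars 01.

GN17db01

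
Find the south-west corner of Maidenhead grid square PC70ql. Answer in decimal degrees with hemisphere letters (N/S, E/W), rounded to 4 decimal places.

69.5417° S, 135.3333° E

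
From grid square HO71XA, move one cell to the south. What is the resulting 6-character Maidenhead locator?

HO70xx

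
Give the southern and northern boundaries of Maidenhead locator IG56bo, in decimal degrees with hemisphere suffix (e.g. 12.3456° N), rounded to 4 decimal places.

Field I=8, G=6: +8·20° lon, +6·10° lat → SW at lon -20°, lat -30°.
Square 5, 6: +5·2° lon, +6·1° lat → SW at lon -10°, lat -24°.
Subsquare b=1, o=14: +1·0.0833333° lon, +14·0.0416667° lat → SW at lon -9.91667°, lat -23.4167°.
Cell spans 0.0833333° lon × 0.0416667° lat.
south 23.4167° S, north 23.3750° S.

23.4167° S, 23.3750° S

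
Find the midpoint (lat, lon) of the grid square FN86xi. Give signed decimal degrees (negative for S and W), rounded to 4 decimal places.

Field F=5, N=13: +5·20° lon, +13·10° lat → SW at lon -80°, lat 40°.
Square 8, 6: +8·2° lon, +6·1° lat → SW at lon -64°, lat 46°.
Subsquare x=23, i=8: +23·0.0833333° lon, +8·0.0416667° lat → SW at lon -62.0833°, lat 46.3333°.
Cell spans 0.0833333° lon × 0.0416667° lat. Centre is SW corner plus half of each.
latitude 46.3542, longitude -62.0417.

46.3542, -62.0417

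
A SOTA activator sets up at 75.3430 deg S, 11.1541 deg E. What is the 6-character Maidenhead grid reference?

JB54np

Offset from 180°W / 90°S: lon 191.1541°, lat 14.6570°.
Field: lon ⌊191.1541/20⌋ = 9 → J; lat ⌊14.6570/10⌋ = 1 → B.
Square: lon ⌊11.1541/2⌋ = 5; lat ⌊4.6570/1⌋ = 4.
Subsquare: lon ⌊1.1541/0.0833333⌋ = 13 → n; lat ⌊0.6570/0.0416667⌋ = 15 → p.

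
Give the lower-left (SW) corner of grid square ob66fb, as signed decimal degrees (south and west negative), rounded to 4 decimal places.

Field O=14, B=1: +14·20° lon, +1·10° lat → SW at lon 100°, lat -80°.
Square 6, 6: +6·2° lon, +6·1° lat → SW at lon 112°, lat -74°.
Subsquare f=5, b=1: +5·0.0833333° lon, +1·0.0416667° lat → SW at lon 112.417°, lat -73.9583°.
latitude -73.9583, longitude 112.4167.

-73.9583, 112.4167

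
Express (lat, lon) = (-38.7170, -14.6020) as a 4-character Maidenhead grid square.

IF21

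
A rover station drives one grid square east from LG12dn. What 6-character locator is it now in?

LG12en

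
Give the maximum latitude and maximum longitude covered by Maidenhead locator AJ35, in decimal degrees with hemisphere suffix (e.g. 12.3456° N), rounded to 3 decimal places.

6.000° N, 172.000° W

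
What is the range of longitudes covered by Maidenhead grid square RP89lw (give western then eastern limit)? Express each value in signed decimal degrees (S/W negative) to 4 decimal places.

176.9167, 177.0000

Field R=17, P=15: +17·20° lon, +15·10° lat → SW at lon 160°, lat 60°.
Square 8, 9: +8·2° lon, +9·1° lat → SW at lon 176°, lat 69°.
Subsquare l=11, w=22: +11·0.0833333° lon, +22·0.0416667° lat → SW at lon 176.917°, lat 69.9167°.
Cell spans 0.0833333° lon × 0.0416667° lat.
west 176.9167, east 177.0000.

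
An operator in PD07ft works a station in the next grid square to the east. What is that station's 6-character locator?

Longitude subsquare f = 5; +1 → 6 = g.
The latitude characters are unchanged.

PD07gt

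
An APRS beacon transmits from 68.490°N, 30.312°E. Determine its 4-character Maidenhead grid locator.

Add 180° to longitude and 90° to latitude: 210.31, 158.49.
Field: lon ⌊210.31/20⌋ = 10 → K; lat ⌊158.49/10⌋ = 15 → P.
Square: lon ⌊10.31/2⌋ = 5; lat ⌊8.49/1⌋ = 8.

KP58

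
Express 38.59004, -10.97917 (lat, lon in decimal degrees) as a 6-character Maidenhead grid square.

Add 180° to longitude and 90° to latitude: 169.0208, 128.5900.
Field: 169.0208/20 → 8 → I, 128.5900/10 → 12 → M; chars IM.
Square: 9.0208/2 → 4, 8.5900/1 → 8; chars 48.
Subsquare: 1.0208/0.0833333 → 12 → m, 0.5900/0.0416667 → 14 → o; chars mo.

IM48mo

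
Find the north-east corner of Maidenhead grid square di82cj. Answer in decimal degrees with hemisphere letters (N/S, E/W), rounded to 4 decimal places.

7.5833° S, 103.7500° W

Field D=3, I=8: +3·20° lon, +8·10° lat → SW at lon -120°, lat -10°.
Square 8, 2: +8·2° lon, +2·1° lat → SW at lon -104°, lat -8°.
Subsquare c=2, j=9: +2·0.0833333° lon, +9·0.0416667° lat → SW at lon -103.833°, lat -7.625°.
Cell spans 0.0833333° lon × 0.0416667° lat. NE corner is SW corner plus one full cell.
latitude 7.5833° S, longitude 103.7500° W.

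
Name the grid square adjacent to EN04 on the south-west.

DN93

Longitude square 0; −1 → -1, wraps to 9, carry into field.
Longitude field E = 4; −1 → 3 = D.
Latitude square 4; −1 → 3.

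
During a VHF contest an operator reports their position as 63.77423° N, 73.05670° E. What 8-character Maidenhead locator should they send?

MP63ms65

Add 180° to longitude and 90° to latitude: 253.05670, 153.77423.
Field (20°×10°, letters A–R): lon ⌊253.05670/20⌋ = 12 → M; lat ⌊153.77423/10⌋ = 15 → P.
Square (2°×1°, digits 0–9): lon ⌊13.05670/2⌋ = 6; lat ⌊3.77423/1⌋ = 3.
Subsquare (5′×2.5′, letters a–x): lon ⌊1.05670/0.0833333⌋ = 12 → m; lat ⌊0.77423/0.0416667⌋ = 18 → s.
Extended square (30″×15″, digits 0–9): lon ⌊0.05670/0.00833333⌋ = 6; lat ⌊0.02423/0.00416667⌋ = 5.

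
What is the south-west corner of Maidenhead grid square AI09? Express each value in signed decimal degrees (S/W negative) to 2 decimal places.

-1.00, -180.00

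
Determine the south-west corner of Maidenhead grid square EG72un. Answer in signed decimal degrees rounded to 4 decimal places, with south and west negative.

-27.4583, -84.3333

Field E=4, G=6: +4·20° lon, +6·10° lat → SW at lon -100°, lat -30°.
Square 7, 2: +7·2° lon, +2·1° lat → SW at lon -86°, lat -28°.
Subsquare u=20, n=13: +20·0.0833333° lon, +13·0.0416667° lat → SW at lon -84.3333°, lat -27.4583°.
latitude -27.4583, longitude -84.3333.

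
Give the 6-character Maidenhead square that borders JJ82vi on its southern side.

Latitude subsquare i = 8; −1 → 7 = h.
The longitude characters are unchanged.

JJ82vh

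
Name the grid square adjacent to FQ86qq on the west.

FQ86pq

Longitude subsquare q = 16; −1 → 15 = p.
The latitude characters are unchanged.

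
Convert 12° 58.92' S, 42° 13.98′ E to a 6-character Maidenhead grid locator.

Offset from 180°W / 90°S: lon 222.2330°, lat 77.0180°.
Field (20°×10°, letters A–R): 222.2330/20 → 11 → L, 77.0180/10 → 7 → H; chars LH.
Square (2°×1°, digits 0–9): 2.2330/2 → 1, 7.0180/1 → 7; chars 17.
Subsquare (5′×2.5′, letters a–x): 0.2330/0.0833333 → 2 → c, 0.0180/0.0416667 → 0 → a; chars ca.

LH17ca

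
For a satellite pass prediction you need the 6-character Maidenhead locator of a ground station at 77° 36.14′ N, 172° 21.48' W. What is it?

Add 180° to longitude and 90° to latitude: 7.6420, 167.6023.
Field (20°×10°, letters A–R): lon ⌊7.6420/20⌋ = 0 → A; lat ⌊167.6023/10⌋ = 16 → Q.
Square (2°×1°, digits 0–9): lon ⌊7.6420/2⌋ = 3; lat ⌊7.6023/1⌋ = 7.
Subsquare (5′×2.5′, letters a–x): lon ⌊1.6420/0.0833333⌋ = 19 → t; lat ⌊0.6023/0.0416667⌋ = 14 → o.

AQ37to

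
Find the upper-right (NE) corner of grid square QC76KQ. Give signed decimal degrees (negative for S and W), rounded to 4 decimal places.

-63.2917, 154.9167

Field Q=16, C=2: +16·20° lon, +2·10° lat → SW at lon 140°, lat -70°.
Square 7, 6: +7·2° lon, +6·1° lat → SW at lon 154°, lat -64°.
Subsquare k=10, q=16: +10·0.0833333° lon, +16·0.0416667° lat → SW at lon 154.833°, lat -63.3333°.
Cell spans 0.0833333° lon × 0.0416667° lat. NE corner is SW corner plus one full cell.
latitude -63.2917, longitude 154.9167.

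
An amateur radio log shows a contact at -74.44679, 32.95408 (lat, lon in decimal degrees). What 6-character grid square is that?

Add 180° to longitude and 90° to latitude: 212.9541, 15.5532.
Field (20°×10°, letters A–R): lon ⌊212.9541/20⌋ = 10 → K; lat ⌊15.5532/10⌋ = 1 → B.
Square (2°×1°, digits 0–9): lon ⌊12.9541/2⌋ = 6; lat ⌊5.5532/1⌋ = 5.
Subsquare (5′×2.5′, letters a–x): lon ⌊0.9541/0.0833333⌋ = 11 → l; lat ⌊0.5532/0.0416667⌋ = 13 → n.

KB65ln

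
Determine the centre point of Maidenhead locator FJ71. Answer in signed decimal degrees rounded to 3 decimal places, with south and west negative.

1.500, -65.000

Field F=5, J=9: +5·20° lon, +9·10° lat → SW at lon -80°, lat 0°.
Square 7, 1: +7·2° lon, +1·1° lat → SW at lon -66°, lat 1°.
Cell spans 2° lon × 1° lat. Centre is SW corner plus half of each.
latitude 1.500, longitude -65.000.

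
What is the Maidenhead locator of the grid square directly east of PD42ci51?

Longitude extended square 5; +1 → 6.
The latitude characters are unchanged.

PD42ci61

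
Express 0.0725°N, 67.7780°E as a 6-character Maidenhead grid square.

Add 180° to longitude and 90° to latitude: 247.7780, 90.0725.
Field: lon ⌊247.7780/20⌋ = 12 → M; lat ⌊90.0725/10⌋ = 9 → J.
Square: lon ⌊7.7780/2⌋ = 3; lat ⌊0.0725/1⌋ = 0.
Subsquare: lon ⌊1.7780/0.0833333⌋ = 21 → v; lat ⌊0.0725/0.0416667⌋ = 1 → b.

MJ30vb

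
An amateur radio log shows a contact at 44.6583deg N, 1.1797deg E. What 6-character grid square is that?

Shift to the Maidenhead origin (180°W, 90°S): lon 181.1797, lat 134.6583.
Field: lon ⌊181.1797/20⌋ = 9 → J; lat ⌊134.6583/10⌋ = 13 → N.
Square: lon ⌊1.1797/2⌋ = 0; lat ⌊4.6583/1⌋ = 4.
Subsquare: lon ⌊1.1797/0.0833333⌋ = 14 → o; lat ⌊0.6583/0.0416667⌋ = 15 → p.

JN04op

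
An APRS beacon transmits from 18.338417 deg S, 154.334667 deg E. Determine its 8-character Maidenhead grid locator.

QH71ep08

Add 180° to longitude and 90° to latitude: 334.33467, 71.66158.
Field: 334.33467/20 → 16 → Q, 71.66158/10 → 7 → H; chars QH.
Square: 14.33467/2 → 7, 1.66158/1 → 1; chars 71.
Subsquare: 0.33467/0.0833333 → 4 → e, 0.66158/0.0416667 → 15 → p; chars ep.
Extended square: 0.00133/0.00833333 → 0, 0.03658/0.00416667 → 8; chars 08.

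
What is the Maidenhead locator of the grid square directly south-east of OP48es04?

Longitude extended square 0; +1 → 1.
Latitude extended square 4; −1 → 3.

OP48es13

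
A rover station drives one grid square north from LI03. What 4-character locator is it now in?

LI04

Latitude square 3; +1 → 4.
The longitude characters are unchanged.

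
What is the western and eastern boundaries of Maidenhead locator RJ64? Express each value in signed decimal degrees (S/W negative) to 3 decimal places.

172.000, 174.000

Field R=17, J=9: +17·20° lon, +9·10° lat → SW at lon 160°, lat 0°.
Square 6, 4: +6·2° lon, +4·1° lat → SW at lon 172°, lat 4°.
Cell spans 2° lon × 1° lat.
west 172.000, east 174.000.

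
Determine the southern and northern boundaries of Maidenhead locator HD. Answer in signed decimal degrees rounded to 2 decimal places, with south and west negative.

Field H=7, D=3: +7·20° lon, +3·10° lat → SW at lon -40°, lat -60°.
Cell spans 20° lon × 10° lat.
south -60.00, north -50.00.

-60.00, -50.00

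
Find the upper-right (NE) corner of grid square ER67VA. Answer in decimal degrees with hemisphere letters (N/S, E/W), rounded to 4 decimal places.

Field E=4, R=17: +4·20° lon, +17·10° lat → SW at lon -100°, lat 80°.
Square 6, 7: +6·2° lon, +7·1° lat → SW at lon -88°, lat 87°.
Subsquare v=21, a=0: +21·0.0833333° lon, +0·0.0416667° lat → SW at lon -86.25°, lat 87°.
Cell spans 0.0833333° lon × 0.0416667° lat. NE corner is SW corner plus one full cell.
latitude 87.0417° N, longitude 86.1667° W.

87.0417° N, 86.1667° W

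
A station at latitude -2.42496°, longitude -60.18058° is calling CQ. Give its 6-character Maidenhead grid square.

FI97vn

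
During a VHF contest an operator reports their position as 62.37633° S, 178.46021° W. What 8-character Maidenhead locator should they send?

Offset from 180°W / 90°S: lon 1.53979°, lat 27.62367°.
Field (20°×10°, letters A–R): lon ⌊1.53979/20⌋ = 0 → A; lat ⌊27.62367/10⌋ = 2 → C.
Square (2°×1°, digits 0–9): lon ⌊1.53979/2⌋ = 0; lat ⌊7.62367/1⌋ = 7.
Subsquare (5′×2.5′, letters a–x): lon ⌊1.53979/0.0833333⌋ = 18 → s; lat ⌊0.62367/0.0416667⌋ = 14 → o.
Extended square (30″×15″, digits 0–9): lon ⌊0.03979/0.00833333⌋ = 4; lat ⌊0.04034/0.00416667⌋ = 9.

AC07so49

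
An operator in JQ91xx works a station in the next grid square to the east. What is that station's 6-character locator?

KQ01ax

Longitude subsquare x = 23; +1 → 24, wraps to 0 = a, carry into square.
Longitude square 9; +1 → 10, wraps to 0, carry into field.
Longitude field J = 9; +1 → 10 = K.
The latitude characters are unchanged.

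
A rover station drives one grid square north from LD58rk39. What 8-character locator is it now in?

LD58rl30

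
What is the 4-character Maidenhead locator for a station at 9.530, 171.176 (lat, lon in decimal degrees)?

Shift to the Maidenhead origin (180°W, 90°S): lon 351.18, lat 99.53.
Field: lon ⌊351.18/20⌋ = 17 → R; lat ⌊99.53/10⌋ = 9 → J.
Square: lon ⌊11.18/2⌋ = 5; lat ⌊9.53/1⌋ = 9.

RJ59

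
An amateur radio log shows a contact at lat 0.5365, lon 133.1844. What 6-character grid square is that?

PJ60om

Shift to the Maidenhead origin (180°W, 90°S): lon 313.1844, lat 90.5365.
Field: lon ⌊313.1844/20⌋ = 15 → P; lat ⌊90.5365/10⌋ = 9 → J.
Square: lon ⌊13.1844/2⌋ = 6; lat ⌊0.5365/1⌋ = 0.
Subsquare: lon ⌊1.1844/0.0833333⌋ = 14 → o; lat ⌊0.5365/0.0416667⌋ = 12 → m.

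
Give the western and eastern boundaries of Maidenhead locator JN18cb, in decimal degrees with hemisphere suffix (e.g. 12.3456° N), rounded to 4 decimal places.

Field J=9, N=13: +9·20° lon, +13·10° lat → SW at lon 0°, lat 40°.
Square 1, 8: +1·2° lon, +8·1° lat → SW at lon 2°, lat 48°.
Subsquare c=2, b=1: +2·0.0833333° lon, +1·0.0416667° lat → SW at lon 2.16667°, lat 48.0417°.
Cell spans 0.0833333° lon × 0.0416667° lat.
west 2.1667° E, east 2.2500° E.

2.1667° E, 2.2500° E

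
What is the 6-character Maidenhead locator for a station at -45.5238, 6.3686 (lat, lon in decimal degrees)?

Add 180° to longitude and 90° to latitude: 186.3686, 44.4762.
Field (20°×10°, letters A–R): lon ⌊186.3686/20⌋ = 9 → J; lat ⌊44.4762/10⌋ = 4 → E.
Square (2°×1°, digits 0–9): lon ⌊6.3686/2⌋ = 3; lat ⌊4.4762/1⌋ = 4.
Subsquare (5′×2.5′, letters a–x): lon ⌊0.3686/0.0833333⌋ = 4 → e; lat ⌊0.4762/0.0416667⌋ = 11 → l.

JE34el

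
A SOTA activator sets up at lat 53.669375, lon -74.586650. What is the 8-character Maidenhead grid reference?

FO23qq90

Offset from 180°W / 90°S: lon 105.41335°, lat 143.66938°.
Field (20°×10°, letters A–R): lon ⌊105.41335/20⌋ = 5 → F; lat ⌊143.66938/10⌋ = 14 → O.
Square (2°×1°, digits 0–9): lon ⌊5.41335/2⌋ = 2; lat ⌊3.66938/1⌋ = 3.
Subsquare (5′×2.5′, letters a–x): lon ⌊1.41335/0.0833333⌋ = 16 → q; lat ⌊0.66938/0.0416667⌋ = 16 → q.
Extended square (30″×15″, digits 0–9): lon ⌊0.08002/0.00833333⌋ = 9; lat ⌊0.00271/0.00416667⌋ = 0.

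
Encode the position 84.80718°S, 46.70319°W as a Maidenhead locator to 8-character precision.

Add 180° to longitude and 90° to latitude: 133.29681, 5.19282.
Field (20°×10°, letters A–R): lon ⌊133.29681/20⌋ = 6 → G; lat ⌊5.19282/10⌋ = 0 → A.
Square (2°×1°, digits 0–9): lon ⌊13.29681/2⌋ = 6; lat ⌊5.19282/1⌋ = 5.
Subsquare (5′×2.5′, letters a–x): lon ⌊1.29681/0.0833333⌋ = 15 → p; lat ⌊0.19282/0.0416667⌋ = 4 → e.
Extended square (30″×15″, digits 0–9): lon ⌊0.04681/0.00833333⌋ = 5; lat ⌊0.02615/0.00416667⌋ = 6.

GA65pe56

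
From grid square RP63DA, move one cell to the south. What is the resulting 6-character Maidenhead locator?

RP62dx

Latitude subsquare a = 0; −1 → -1, wraps to 23 = x, carry into square.
Latitude square 3; −1 → 2.
The longitude characters are unchanged.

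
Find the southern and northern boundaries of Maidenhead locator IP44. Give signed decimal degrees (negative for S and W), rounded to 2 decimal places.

64.00, 65.00

Field I=8, P=15: +8·20° lon, +15·10° lat → SW at lon -20°, lat 60°.
Square 4, 4: +4·2° lon, +4·1° lat → SW at lon -12°, lat 64°.
Cell spans 2° lon × 1° lat.
south 64.00, north 65.00.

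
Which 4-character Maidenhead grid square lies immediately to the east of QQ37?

QQ47

Longitude square 3; +1 → 4.
The latitude characters are unchanged.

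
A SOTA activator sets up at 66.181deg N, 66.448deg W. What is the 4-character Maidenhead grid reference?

Offset from 180°W / 90°S: lon 113.55°, lat 156.18°.
Field (20°×10°, letters A–R): 113.55/20 → 5 → F, 156.18/10 → 15 → P; chars FP.
Square (2°×1°, digits 0–9): 13.55/2 → 6, 6.18/1 → 6; chars 66.

FP66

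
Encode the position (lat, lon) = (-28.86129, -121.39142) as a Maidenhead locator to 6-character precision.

CG91hd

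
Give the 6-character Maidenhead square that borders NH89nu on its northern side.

Latitude subsquare u = 20; +1 → 21 = v.
The longitude characters are unchanged.

NH89nv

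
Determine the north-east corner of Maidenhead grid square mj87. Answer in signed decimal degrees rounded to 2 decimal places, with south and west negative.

Field M=12, J=9: +12·20° lon, +9·10° lat → SW at lon 60°, lat 0°.
Square 8, 7: +8·2° lon, +7·1° lat → SW at lon 76°, lat 7°.
Cell spans 2° lon × 1° lat. NE corner is SW corner plus one full cell.
latitude 8.00, longitude 78.00.

8.00, 78.00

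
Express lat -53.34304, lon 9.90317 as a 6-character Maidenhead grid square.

JD46wp

Add 180° to longitude and 90° to latitude: 189.9032, 36.6570.
Field (20°×10°, letters A–R): lon ⌊189.9032/20⌋ = 9 → J; lat ⌊36.6570/10⌋ = 3 → D.
Square (2°×1°, digits 0–9): lon ⌊9.9032/2⌋ = 4; lat ⌊6.6570/1⌋ = 6.
Subsquare (5′×2.5′, letters a–x): lon ⌊1.9032/0.0833333⌋ = 22 → w; lat ⌊0.6570/0.0416667⌋ = 15 → p.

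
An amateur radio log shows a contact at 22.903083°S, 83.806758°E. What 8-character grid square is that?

NG17vc63

Offset from 180°W / 90°S: lon 263.80676°, lat 67.09692°.
Field: 263.80676/20 → 13 → N, 67.09692/10 → 6 → G; chars NG.
Square: 3.80676/2 → 1, 7.09692/1 → 7; chars 17.
Subsquare: 1.80676/0.0833333 → 21 → v, 0.09692/0.0416667 → 2 → c; chars vc.
Extended square: 0.05676/0.00833333 → 6, 0.01358/0.00416667 → 3; chars 63.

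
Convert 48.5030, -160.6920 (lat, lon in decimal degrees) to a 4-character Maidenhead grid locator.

AN98

Offset from 180°W / 90°S: lon 19.31°, lat 138.50°.
Field: 19.31/20 → 0 → A, 138.50/10 → 13 → N; chars AN.
Square: 19.31/2 → 9, 8.50/1 → 8; chars 98.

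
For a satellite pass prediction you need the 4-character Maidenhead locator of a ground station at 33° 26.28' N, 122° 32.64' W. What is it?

CM83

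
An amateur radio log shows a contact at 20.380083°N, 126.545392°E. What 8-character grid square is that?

PL30gj51

Offset from 180°W / 90°S: lon 306.54539°, lat 110.38008°.
Field: 306.54539/20 → 15 → P, 110.38008/10 → 11 → L; chars PL.
Square: 6.54539/2 → 3, 0.38008/1 → 0; chars 30.
Subsquare: 0.54539/0.0833333 → 6 → g, 0.38008/0.0416667 → 9 → j; chars gj.
Extended square: 0.04539/0.00833333 → 5, 0.00508/0.00416667 → 1; chars 51.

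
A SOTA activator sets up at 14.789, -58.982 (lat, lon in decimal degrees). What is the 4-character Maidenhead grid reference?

GK04

Offset from 180°W / 90°S: lon 121.02°, lat 104.79°.
Field (20°×10°, letters A–R): lon ⌊121.02/20⌋ = 6 → G; lat ⌊104.79/10⌋ = 10 → K.
Square (2°×1°, digits 0–9): lon ⌊1.02/2⌋ = 0; lat ⌊4.79/1⌋ = 4.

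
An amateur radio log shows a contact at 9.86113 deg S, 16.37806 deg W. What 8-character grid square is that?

II10td43

Shift to the Maidenhead origin (180°W, 90°S): lon 163.62194, lat 80.13887.
Field: lon ⌊163.62194/20⌋ = 8 → I; lat ⌊80.13887/10⌋ = 8 → I.
Square: lon ⌊3.62194/2⌋ = 1; lat ⌊0.13887/1⌋ = 0.
Subsquare: lon ⌊1.62194/0.0833333⌋ = 19 → t; lat ⌊0.13887/0.0416667⌋ = 3 → d.
Extended square: lon ⌊0.03861/0.00833333⌋ = 4; lat ⌊0.01387/0.00416667⌋ = 3.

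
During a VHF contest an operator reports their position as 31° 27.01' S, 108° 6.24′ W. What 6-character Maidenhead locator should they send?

Shift to the Maidenhead origin (180°W, 90°S): lon 71.8960, lat 58.5498.
Field: lon ⌊71.8960/20⌋ = 3 → D; lat ⌊58.5498/10⌋ = 5 → F.
Square: lon ⌊11.8960/2⌋ = 5; lat ⌊8.5498/1⌋ = 8.
Subsquare: lon ⌊1.8960/0.0833333⌋ = 22 → w; lat ⌊0.5498/0.0416667⌋ = 13 → n.

DF58wn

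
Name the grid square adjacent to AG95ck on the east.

AG95dk

Longitude subsquare c = 2; +1 → 3 = d.
The latitude characters are unchanged.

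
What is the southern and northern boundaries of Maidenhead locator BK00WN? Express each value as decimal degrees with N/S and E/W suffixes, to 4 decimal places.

10.5417° N, 10.5833° N

Field B=1, K=10: +1·20° lon, +10·10° lat → SW at lon -160°, lat 10°.
Square 0, 0: +0·2° lon, +0·1° lat → SW at lon -160°, lat 10°.
Subsquare w=22, n=13: +22·0.0833333° lon, +13·0.0416667° lat → SW at lon -158.167°, lat 10.5417°.
Cell spans 0.0833333° lon × 0.0416667° lat.
south 10.5417° N, north 10.5833° N.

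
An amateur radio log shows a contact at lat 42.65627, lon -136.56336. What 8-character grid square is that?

CN12rp27

Shift to the Maidenhead origin (180°W, 90°S): lon 43.43664, lat 132.65627.
Field: lon ⌊43.43664/20⌋ = 2 → C; lat ⌊132.65627/10⌋ = 13 → N.
Square: lon ⌊3.43664/2⌋ = 1; lat ⌊2.65627/1⌋ = 2.
Subsquare: lon ⌊1.43664/0.0833333⌋ = 17 → r; lat ⌊0.65627/0.0416667⌋ = 15 → p.
Extended square: lon ⌊0.01997/0.00833333⌋ = 2; lat ⌊0.03127/0.00416667⌋ = 7.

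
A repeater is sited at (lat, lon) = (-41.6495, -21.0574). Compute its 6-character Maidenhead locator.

HE98li

Offset from 180°W / 90°S: lon 158.9426°, lat 48.3505°.
Field: 158.9426/20 → 7 → H, 48.3505/10 → 4 → E; chars HE.
Square: 18.9426/2 → 9, 8.3505/1 → 8; chars 98.
Subsquare: 0.9426/0.0833333 → 11 → l, 0.3505/0.0416667 → 8 → i; chars li.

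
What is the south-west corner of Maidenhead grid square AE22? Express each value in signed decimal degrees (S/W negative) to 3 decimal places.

-48.000, -176.000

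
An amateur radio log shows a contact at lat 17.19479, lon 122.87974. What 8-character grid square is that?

Add 180° to longitude and 90° to latitude: 302.87974, 107.19479.
Field: lon ⌊302.87974/20⌋ = 15 → P; lat ⌊107.19479/10⌋ = 10 → K.
Square: lon ⌊2.87974/2⌋ = 1; lat ⌊7.19479/1⌋ = 7.
Subsquare: lon ⌊0.87974/0.0833333⌋ = 10 → k; lat ⌊0.19479/0.0416667⌋ = 4 → e.
Extended square: lon ⌊0.04641/0.00833333⌋ = 5; lat ⌊0.02812/0.00416667⌋ = 6.

PK17ke56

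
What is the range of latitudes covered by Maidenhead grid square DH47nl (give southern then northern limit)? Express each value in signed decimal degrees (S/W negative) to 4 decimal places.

-12.5417, -12.5000

Field D=3, H=7: +3·20° lon, +7·10° lat → SW at lon -120°, lat -20°.
Square 4, 7: +4·2° lon, +7·1° lat → SW at lon -112°, lat -13°.
Subsquare n=13, l=11: +13·0.0833333° lon, +11·0.0416667° lat → SW at lon -110.917°, lat -12.5417°.
Cell spans 0.0833333° lon × 0.0416667° lat.
south -12.5417, north -12.5000.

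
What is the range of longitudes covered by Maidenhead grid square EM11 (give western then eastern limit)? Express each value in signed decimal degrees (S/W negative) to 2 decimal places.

-98.00, -96.00

Field E=4, M=12: +4·20° lon, +12·10° lat → SW at lon -100°, lat 30°.
Square 1, 1: +1·2° lon, +1·1° lat → SW at lon -98°, lat 31°.
Cell spans 2° lon × 1° lat.
west -98.00, east -96.00.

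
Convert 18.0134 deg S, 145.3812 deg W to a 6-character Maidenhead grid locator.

BH71hx

Offset from 180°W / 90°S: lon 34.6188°, lat 71.9866°.
Field: 34.6188/20 → 1 → B, 71.9866/10 → 7 → H; chars BH.
Square: 14.6188/2 → 7, 1.9866/1 → 1; chars 71.
Subsquare: 0.6188/0.0833333 → 7 → h, 0.9866/0.0416667 → 23 → x; chars hx.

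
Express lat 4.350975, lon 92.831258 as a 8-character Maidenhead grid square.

NJ64ji94

Add 180° to longitude and 90° to latitude: 272.83126, 94.35098.
Field: 272.83126/20 → 13 → N, 94.35098/10 → 9 → J; chars NJ.
Square: 12.83126/2 → 6, 4.35098/1 → 4; chars 64.
Subsquare: 0.83126/0.0833333 → 9 → j, 0.35098/0.0416667 → 8 → i; chars ji.
Extended square: 0.08126/0.00833333 → 9, 0.01764/0.00416667 → 4; chars 94.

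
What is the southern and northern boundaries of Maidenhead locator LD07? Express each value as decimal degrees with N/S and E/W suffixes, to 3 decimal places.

Field L=11, D=3: +11·20° lon, +3·10° lat → SW at lon 40°, lat -60°.
Square 0, 7: +0·2° lon, +7·1° lat → SW at lon 40°, lat -53°.
Cell spans 2° lon × 1° lat.
south 53.000° S, north 52.000° S.

53.000° S, 52.000° S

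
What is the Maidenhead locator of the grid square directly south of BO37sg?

Latitude subsquare g = 6; −1 → 5 = f.
The longitude characters are unchanged.

BO37sf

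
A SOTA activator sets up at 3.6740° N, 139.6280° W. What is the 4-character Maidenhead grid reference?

Shift to the Maidenhead origin (180°W, 90°S): lon 40.37, lat 93.67.
Field: lon ⌊40.37/20⌋ = 2 → C; lat ⌊93.67/10⌋ = 9 → J.
Square: lon ⌊0.37/2⌋ = 0; lat ⌊3.67/1⌋ = 3.

CJ03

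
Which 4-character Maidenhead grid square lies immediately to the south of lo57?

LO56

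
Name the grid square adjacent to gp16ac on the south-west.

GP06xb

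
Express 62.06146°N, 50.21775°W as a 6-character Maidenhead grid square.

Add 180° to longitude and 90° to latitude: 129.7823, 152.0615.
Field (20°×10°, letters A–R): 129.7823/20 → 6 → G, 152.0615/10 → 15 → P; chars GP.
Square (2°×1°, digits 0–9): 9.7823/2 → 4, 2.0615/1 → 2; chars 42.
Subsquare (5′×2.5′, letters a–x): 1.7823/0.0833333 → 21 → v, 0.0615/0.0416667 → 1 → b; chars vb.

GP42vb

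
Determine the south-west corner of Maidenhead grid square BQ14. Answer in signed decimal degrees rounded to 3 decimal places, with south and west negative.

Field B=1, Q=16: +1·20° lon, +16·10° lat → SW at lon -160°, lat 70°.
Square 1, 4: +1·2° lon, +4·1° lat → SW at lon -158°, lat 74°.
latitude 74.000, longitude -158.000.

74.000, -158.000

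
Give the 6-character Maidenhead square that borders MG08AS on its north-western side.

LG98xt

Longitude subsquare a = 0; −1 → -1, wraps to 23 = x, carry into square.
Longitude square 0; −1 → -1, wraps to 9, carry into field.
Longitude field M = 12; −1 → 11 = L.
Latitude subsquare s = 18; +1 → 19 = t.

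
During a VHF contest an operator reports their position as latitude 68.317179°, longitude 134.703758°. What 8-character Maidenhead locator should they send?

PP78ih46

Shift to the Maidenhead origin (180°W, 90°S): lon 314.70376, lat 158.31718.
Field: 314.70376/20 → 15 → P, 158.31718/10 → 15 → P; chars PP.
Square: 14.70376/2 → 7, 8.31718/1 → 8; chars 78.
Subsquare: 0.70376/0.0833333 → 8 → i, 0.31718/0.0416667 → 7 → h; chars ih.
Extended square: 0.03709/0.00833333 → 4, 0.02551/0.00416667 → 6; chars 46.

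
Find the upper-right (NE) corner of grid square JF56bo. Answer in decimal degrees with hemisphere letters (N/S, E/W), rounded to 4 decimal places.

Field J=9, F=5: +9·20° lon, +5·10° lat → SW at lon 0°, lat -40°.
Square 5, 6: +5·2° lon, +6·1° lat → SW at lon 10°, lat -34°.
Subsquare b=1, o=14: +1·0.0833333° lon, +14·0.0416667° lat → SW at lon 10.0833°, lat -33.4167°.
Cell spans 0.0833333° lon × 0.0416667° lat. NE corner is SW corner plus one full cell.
latitude 33.3750° S, longitude 10.1667° E.

33.3750° S, 10.1667° E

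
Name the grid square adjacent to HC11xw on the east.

HC21aw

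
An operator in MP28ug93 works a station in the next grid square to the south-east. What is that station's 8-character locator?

MP28vg02

Longitude extended square 9; +1 → 10, wraps to 0, carry into subsquare.
Longitude subsquare u = 20; +1 → 21 = v.
Latitude extended square 3; −1 → 2.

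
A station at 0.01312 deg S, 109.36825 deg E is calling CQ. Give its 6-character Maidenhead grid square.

OI49qx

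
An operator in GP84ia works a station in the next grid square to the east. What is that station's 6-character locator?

GP84ja

Longitude subsquare i = 8; +1 → 9 = j.
The latitude characters are unchanged.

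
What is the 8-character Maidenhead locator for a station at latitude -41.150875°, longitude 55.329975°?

LE78pu93

Add 180° to longitude and 90° to latitude: 235.32997, 48.84913.
Field: lon ⌊235.32997/20⌋ = 11 → L; lat ⌊48.84913/10⌋ = 4 → E.
Square: lon ⌊15.32997/2⌋ = 7; lat ⌊8.84913/1⌋ = 8.
Subsquare: lon ⌊1.32997/0.0833333⌋ = 15 → p; lat ⌊0.84913/0.0416667⌋ = 20 → u.
Extended square: lon ⌊0.07997/0.00833333⌋ = 9; lat ⌊0.01579/0.00416667⌋ = 3.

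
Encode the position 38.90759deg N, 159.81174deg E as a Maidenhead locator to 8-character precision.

Offset from 180°W / 90°S: lon 339.81174°, lat 128.90759°.
Field (20°×10°, letters A–R): lon ⌊339.81174/20⌋ = 16 → Q; lat ⌊128.90759/10⌋ = 12 → M.
Square (2°×1°, digits 0–9): lon ⌊19.81174/2⌋ = 9; lat ⌊8.90759/1⌋ = 8.
Subsquare (5′×2.5′, letters a–x): lon ⌊1.81174/0.0833333⌋ = 21 → v; lat ⌊0.90759/0.0416667⌋ = 21 → v.
Extended square (30″×15″, digits 0–9): lon ⌊0.06174/0.00833333⌋ = 7; lat ⌊0.03259/0.00416667⌋ = 7.

QM98vv77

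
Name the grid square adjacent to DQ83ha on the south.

DQ82hx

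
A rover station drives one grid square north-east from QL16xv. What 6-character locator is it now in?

Longitude subsquare x = 23; +1 → 24, wraps to 0 = a, carry into square.
Longitude square 1; +1 → 2.
Latitude subsquare v = 21; +1 → 22 = w.

QL26aw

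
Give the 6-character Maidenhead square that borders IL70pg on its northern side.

Latitude subsquare g = 6; +1 → 7 = h.
The longitude characters are unchanged.

IL70ph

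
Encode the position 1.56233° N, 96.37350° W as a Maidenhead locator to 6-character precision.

Shift to the Maidenhead origin (180°W, 90°S): lon 83.6265, lat 91.5623.
Field: lon ⌊83.6265/20⌋ = 4 → E; lat ⌊91.5623/10⌋ = 9 → J.
Square: lon ⌊3.6265/2⌋ = 1; lat ⌊1.5623/1⌋ = 1.
Subsquare: lon ⌊1.6265/0.0833333⌋ = 19 → t; lat ⌊0.5623/0.0416667⌋ = 13 → n.

EJ11tn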